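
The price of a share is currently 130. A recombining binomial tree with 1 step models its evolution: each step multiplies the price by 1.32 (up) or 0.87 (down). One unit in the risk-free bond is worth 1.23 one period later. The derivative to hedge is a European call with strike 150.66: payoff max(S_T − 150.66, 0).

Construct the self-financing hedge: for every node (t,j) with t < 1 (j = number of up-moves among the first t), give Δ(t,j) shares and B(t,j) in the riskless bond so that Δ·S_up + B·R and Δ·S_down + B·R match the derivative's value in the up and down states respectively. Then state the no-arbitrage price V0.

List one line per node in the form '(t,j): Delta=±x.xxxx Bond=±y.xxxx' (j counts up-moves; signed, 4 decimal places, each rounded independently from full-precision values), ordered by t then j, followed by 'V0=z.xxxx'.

The replicating-portfolio and risk-neutral prices coincide; use p* = (1.23−0.87)/(1.32−0.87) = 0.8000 for the latter.
Terminal payoffs: V(1,0)=0.0000, V(1,1)=20.9400
(0,0): S=130.0000. Δ = (V_up−V_dn)/(S_up−S_dn) = (20.9400−0.0000)/(171.6000−113.1000) = 0.3579. V = [p*·20.9400 + (1−p*)·0.0000]/1.23 = 13.6195. B = V − Δ·S = -32.9138.
The time-0 hedge costs 13.6195, which is the no-arbitrage price.

(0,0): Delta=0.3579 Bond=-32.9138
V0=13.6195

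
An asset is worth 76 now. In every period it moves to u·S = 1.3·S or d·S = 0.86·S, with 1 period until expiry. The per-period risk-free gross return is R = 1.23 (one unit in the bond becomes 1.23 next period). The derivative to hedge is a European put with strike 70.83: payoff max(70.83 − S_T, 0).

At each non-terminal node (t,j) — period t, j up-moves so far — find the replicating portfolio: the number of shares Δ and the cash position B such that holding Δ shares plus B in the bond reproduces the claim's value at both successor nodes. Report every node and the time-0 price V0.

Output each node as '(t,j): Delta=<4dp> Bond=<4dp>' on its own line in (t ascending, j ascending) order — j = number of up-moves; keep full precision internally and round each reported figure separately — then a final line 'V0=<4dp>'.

Risk-neutral probability p* = (R−d)/(u−d) = (1.23−0.86)/(1.3−0.86) = 0.8409.
Terminal values V(1,·): V(1,0)=5.4700, V(1,1)=0.0000
  t=0,j=0: stock 76.0000 → up 98.8000 (V=0.0000), down 65.3600 (V=5.4700). Price 0.7075; hedge Δ=-0.1636, bond B=13.1393.
Root portfolio cost Δ·76+B reproduces V0=0.7075.

(0,0): Delta=-0.1636 Bond=13.1393
V0=0.7075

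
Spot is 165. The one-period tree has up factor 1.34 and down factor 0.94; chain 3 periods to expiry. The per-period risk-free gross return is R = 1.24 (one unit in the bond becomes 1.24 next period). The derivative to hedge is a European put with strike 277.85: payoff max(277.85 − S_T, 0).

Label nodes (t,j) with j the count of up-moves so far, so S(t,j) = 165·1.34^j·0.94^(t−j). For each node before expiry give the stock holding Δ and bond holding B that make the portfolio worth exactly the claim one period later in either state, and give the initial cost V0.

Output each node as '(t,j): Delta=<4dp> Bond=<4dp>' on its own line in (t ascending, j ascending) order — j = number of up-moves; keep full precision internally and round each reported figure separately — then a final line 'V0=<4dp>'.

The replicating-portfolio and risk-neutral prices coincide; use p* = (1.24−0.94)/(1.34−0.94) = 0.7500 for the latter.
At expiry t=3: V(3,0)=140.8036, V(3,1)=82.4860, V(3,2)=0.0000, V(3,3)=0.0000
(2,0): S=145.7940. Δ = (V_up−V_dn)/(S_up−S_dn) = (82.4860−140.8036)/(195.3640−137.0464) = -1.0000. V = [p*·82.4860 + (1−p*)·140.8036]/1.24 = 78.2786. B = V − Δ·S = 224.0726.
(2,1): S=207.8340. Δ = (V_up−V_dn)/(S_up−S_dn) = (0.0000−82.4860)/(278.4976−195.3640) = -0.9922. V = [p*·0.0000 + (1−p*)·82.4860]/1.24 = 16.6303. B = V − Δ·S = 222.8453.
(2,2): S=296.2740. Δ = (V_up−V_dn)/(S_up−S_dn) = (0.0000−0.0000)/(397.0072−278.4976) = 0.0000. V = [p*·0.0000 + (1−p*)·0.0000]/1.24 = 0.0000. B = V − Δ·S = 0.0000.
(1,0): S=155.1000. Δ = (V_up−V_dn)/(S_up−S_dn) = (16.6303−78.2786)/(207.8340−145.7940) = -0.9937. V = [p*·16.6303 + (1−p*)·78.2786]/1.24 = 25.8406. B = V − Δ·S = 179.9614.
(1,1): S=221.1000. Δ = (V_up−V_dn)/(S_up−S_dn) = (0.0000−16.6303)/(296.2740−207.8340) = -0.1880. V = [p*·0.0000 + (1−p*)·16.6303]/1.24 = 3.3529. B = V − Δ·S = 44.9285.
(0,0): S=165.0000. Δ = (V_up−V_dn)/(S_up−S_dn) = (3.3529−25.8406)/(221.1000−155.1000) = -0.3407. V = [p*·3.3529 + (1−p*)·25.8406]/1.24 = 7.2377. B = V − Δ·S = 63.4570.
Root portfolio cost Δ·165+B reproduces V0=7.2377.

(0,0): Delta=-0.3407 Bond=63.4570
(1,0): Delta=-0.9937 Bond=179.9614
(1,1): Delta=-0.1880 Bond=44.9285
(2,0): Delta=-1.0000 Bond=224.0726
(2,1): Delta=-0.9922 Bond=222.8454
(2,2): Delta=0.0000 Bond=0.0000
V0=7.2377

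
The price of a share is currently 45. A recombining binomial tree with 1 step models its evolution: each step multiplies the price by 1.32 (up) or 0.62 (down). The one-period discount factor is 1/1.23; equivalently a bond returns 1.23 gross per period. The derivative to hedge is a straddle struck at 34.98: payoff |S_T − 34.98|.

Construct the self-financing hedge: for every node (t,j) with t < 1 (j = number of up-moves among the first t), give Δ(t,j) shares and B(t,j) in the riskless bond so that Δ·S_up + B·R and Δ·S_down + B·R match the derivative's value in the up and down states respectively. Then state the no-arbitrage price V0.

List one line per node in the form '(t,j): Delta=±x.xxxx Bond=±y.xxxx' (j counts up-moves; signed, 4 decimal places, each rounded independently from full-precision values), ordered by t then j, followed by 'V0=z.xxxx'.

The replicating-portfolio and risk-neutral prices coincide; use p* = (1.23−0.62)/(1.32−0.62) = 0.8714 for the latter.
Payoff layer (t=1): V(1,0)=7.0800, V(1,1)=24.4200
(0,0): S=45.0000. Δ = (V_up−V_dn)/(S_up−S_dn) = (24.4200−7.0800)/(59.4000−27.9000) = 0.5505. V = [p*·24.4200 + (1−p*)·7.0800]/1.23 = 18.0411. B = V − Δ·S = -6.7303.
Check: Δ(0,0)·S0 + B(0,0) = 18.0411 = V0.

(0,0): Delta=0.5505 Bond=-6.7303
V0=18.0411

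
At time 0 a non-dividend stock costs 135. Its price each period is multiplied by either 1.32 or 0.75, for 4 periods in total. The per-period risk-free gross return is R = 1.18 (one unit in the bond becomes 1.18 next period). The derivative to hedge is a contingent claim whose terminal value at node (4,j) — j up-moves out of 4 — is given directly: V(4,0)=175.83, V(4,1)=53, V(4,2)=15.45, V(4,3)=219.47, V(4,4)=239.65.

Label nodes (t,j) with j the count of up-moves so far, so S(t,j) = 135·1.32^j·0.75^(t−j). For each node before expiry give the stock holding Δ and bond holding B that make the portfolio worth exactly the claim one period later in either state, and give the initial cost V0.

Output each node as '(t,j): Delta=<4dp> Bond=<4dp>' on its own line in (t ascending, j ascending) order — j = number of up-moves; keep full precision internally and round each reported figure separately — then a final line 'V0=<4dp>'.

Under the risk-neutral measure, an up-move has probability p* = (R−d)/(u−d) = 0.7544 and values discount at R = 1.18.
At expiry t=4: V(4,0)=175.8300, V(4,1)=53.0000, V(4,2)=15.4500, V(4,3)=219.4700, V(4,4)=239.6500
(3,0): S=56.9531. Δ = (V_up−V_dn)/(S_up−S_dn) = (53.0000−175.8300)/(75.1781−42.7148) = -3.7837. V = [p*·53.0000 + (1−p*)·175.8300]/1.18 = 70.4820. B = V − Δ·S = 285.9732.
(3,1): S=100.2375. Δ = (V_up−V_dn)/(S_up−S_dn) = (15.4500−53.0000)/(132.3135−75.1781) = -0.6572. V = [p*·15.4500 + (1−p*)·53.0000]/1.18 = 20.9092. B = V − Δ·S = 86.7864.
(3,2): S=176.4180. Δ = (V_up−V_dn)/(S_up−S_dn) = (219.4700−15.4500)/(232.8718−132.3135) = 2.0289. V = [p*·219.4700 + (1−p*)·15.4500]/1.18 = 143.5253. B = V − Δ·S = -214.4045.
(3,3): S=310.4957. Δ = (V_up−V_dn)/(S_up−S_dn) = (239.6500−219.4700)/(409.8543−232.8718) = 0.1140. V = [p*·239.6500 + (1−p*)·219.4700]/1.18 = 198.8928. B = V − Δ·S = 163.4893.
(2,0): S=75.9375. Δ = (V_up−V_dn)/(S_up−S_dn) = (20.9092−70.4820)/(100.2375−56.9531) = -1.1453. V = [p*·20.9092 + (1−p*)·70.4820]/1.18 = 28.0381. B = V − Δ·S = 115.0080.
(2,1): S=133.6500. Δ = (V_up−V_dn)/(S_up−S_dn) = (143.5253−20.9092)/(176.4180−100.2375) = 1.6095. V = [p*·143.5253 + (1−p*)·20.9092]/1.18 = 96.1094. B = V − Δ·S = -119.0066.
(2,2): S=235.2240. Δ = (V_up−V_dn)/(S_up−S_dn) = (198.8928−143.5253)/(310.4957−176.4180) = 0.4130. V = [p*·198.8928 + (1−p*)·143.5253]/1.18 = 157.0286. B = V − Δ·S = 59.8926.
(1,0): S=101.2500. Δ = (V_up−V_dn)/(S_up−S_dn) = (96.1094−28.0381)/(133.6500−75.9375) = 1.1795. V = [p*·96.1094 + (1−p*)·28.0381]/1.18 = 67.2797. B = V − Δ·S = -52.1435.
(1,1): S=178.2000. Δ = (V_up−V_dn)/(S_up−S_dn) = (157.0286−96.1094)/(235.2240−133.6500) = 0.5998. V = [p*·157.0286 + (1−p*)·96.1094]/1.18 = 120.3949. B = V − Δ·S = 13.5190.
(0,0): S=135.0000. Δ = (V_up−V_dn)/(S_up−S_dn) = (120.3949−67.2797)/(178.2000−101.2500) = 0.6903. V = [p*·120.3949 + (1−p*)·67.2797]/1.18 = 90.9738. B = V − Δ·S = -2.2107.
Self-financing check: at every node Δ·S+B equals the discounted successor values.

(0,0): Delta=0.6903 Bond=-2.2107
(1,0): Delta=1.1795 Bond=-52.1435
(1,1): Delta=0.5998 Bond=13.5190
(2,0): Delta=-1.1453 Bond=115.0080
(2,1): Delta=1.6095 Bond=-119.0066
(2,2): Delta=0.4130 Bond=59.8926
(3,0): Delta=-3.7837 Bond=285.9732
(3,1): Delta=-0.6572 Bond=86.7864
(3,2): Delta=2.0289 Bond=-214.4045
(3,3): Delta=0.1140 Bond=163.4893
V0=90.9738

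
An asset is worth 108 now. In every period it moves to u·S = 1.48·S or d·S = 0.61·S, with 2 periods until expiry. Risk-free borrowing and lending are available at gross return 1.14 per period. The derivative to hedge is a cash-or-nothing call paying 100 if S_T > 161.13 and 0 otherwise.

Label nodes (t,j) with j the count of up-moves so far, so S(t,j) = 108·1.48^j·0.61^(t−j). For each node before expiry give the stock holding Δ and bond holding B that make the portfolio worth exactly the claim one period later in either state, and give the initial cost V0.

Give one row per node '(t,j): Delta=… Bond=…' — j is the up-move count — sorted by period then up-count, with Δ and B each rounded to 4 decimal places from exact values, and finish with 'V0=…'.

(0,0): Delta=0.5687 Bond=-32.8668
(1,0): Delta=0.0000 Bond=0.0000
(1,1): Delta=0.7191 Bond=-61.5043
V0=28.5564

Under the risk-neutral measure, an up-move has probability p* = (R−d)/(u−d) = 0.6092 and values discount at R = 1.14.
At expiry t=2: V(2,0)=0.0000, V(2,1)=0.0000, V(2,2)=100.0000
Node (1,0) S=65.8800: V=(p*·0.0000+(1−p*)·0.0000)/1.14=0.0000; Δ=(0.0000−0.0000)/(97.5024−40.1868)=0.0000; B=V−Δ·S=0.0000
Node (1,1) S=159.8400: V=(p*·100.0000+(1−p*)·0.0000)/1.14=53.4382; Δ=(100.0000−0.0000)/(236.5632−97.5024)=0.7191; B=V−Δ·S=-61.5043
Node (0,0) S=108.0000: V=(p*·53.4382+(1−p*)·0.0000)/1.14=28.5564; Δ=(53.4382−0.0000)/(159.8400−65.8800)=0.5687; B=V−Δ·S=-32.8668
Root portfolio cost Δ·108+B reproduces V0=28.5564.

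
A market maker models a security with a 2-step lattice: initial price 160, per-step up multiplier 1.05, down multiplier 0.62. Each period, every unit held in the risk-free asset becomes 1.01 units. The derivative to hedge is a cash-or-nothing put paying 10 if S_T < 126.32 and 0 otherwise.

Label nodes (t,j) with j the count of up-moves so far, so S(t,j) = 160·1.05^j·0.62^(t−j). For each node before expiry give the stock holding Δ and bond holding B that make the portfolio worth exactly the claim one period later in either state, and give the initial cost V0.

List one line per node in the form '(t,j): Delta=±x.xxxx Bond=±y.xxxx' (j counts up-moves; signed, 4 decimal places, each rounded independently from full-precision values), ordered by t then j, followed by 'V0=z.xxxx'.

(0,0): Delta=-0.1305 Bond=22.6226
(1,0): Delta=0.0000 Bond=9.9010
(1,1): Delta=-0.1384 Bond=24.1768
V0=1.7390

Since d<R<u, set p* = (R−d)/(u−d) = 0.9070; price each node as the discounted p*-expectation of its children.
Terminal payoffs: V(2,0)=10.0000, V(2,1)=10.0000, V(2,2)=0.0000
(1,0): S=99.2000. Δ = (V_up−V_dn)/(S_up−S_dn) = (10.0000−10.0000)/(104.1600−61.5040) = 0.0000. V = [p*·10.0000 + (1−p*)·10.0000]/1.01 = 9.9010. B = V − Δ·S = 9.9010.
(1,1): S=168.0000. Δ = (V_up−V_dn)/(S_up−S_dn) = (0.0000−10.0000)/(176.4000−104.1600) = -0.1384. V = [p*·0.0000 + (1−p*)·10.0000]/1.01 = 0.9210. B = V − Δ·S = 24.1768.
(0,0): S=160.0000. Δ = (V_up−V_dn)/(S_up−S_dn) = (0.9210−9.9010)/(168.0000−99.2000) = -0.1305. V = [p*·0.9210 + (1−p*)·9.9010]/1.01 = 1.7390. B = V − Δ·S = 22.6226.
Check: Δ(0,0)·S0 + B(0,0) = 1.7390 = V0.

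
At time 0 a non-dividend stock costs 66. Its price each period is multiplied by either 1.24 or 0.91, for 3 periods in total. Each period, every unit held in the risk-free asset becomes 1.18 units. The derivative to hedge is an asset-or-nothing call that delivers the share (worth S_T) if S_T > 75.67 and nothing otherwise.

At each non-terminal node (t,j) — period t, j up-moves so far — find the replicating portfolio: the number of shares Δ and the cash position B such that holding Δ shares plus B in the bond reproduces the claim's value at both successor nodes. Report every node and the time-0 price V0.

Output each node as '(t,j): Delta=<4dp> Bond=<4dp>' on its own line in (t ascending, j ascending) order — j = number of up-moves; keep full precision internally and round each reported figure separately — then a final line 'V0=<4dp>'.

No-arbitrage ⇒ martingale measure with p* = (R−d)/(u−d) = 0.8182.
Terminal payoffs: V(3,0)=0.0000, V(3,1)=0.0000, V(3,2)=92.3483, V(3,3)=125.8372
Node (2,0) S=54.6546: V=(p*·0.0000+(1−p*)·0.0000)/1.18=0.0000; Δ=(0.0000−0.0000)/(67.7717−49.7357)=0.0000; B=V−Δ·S=0.0000
Node (2,1) S=74.4744: V=(p*·92.3483+(1−p*)·0.0000)/1.18=64.0319; Δ=(92.3483−0.0000)/(92.3483−67.7717)=3.7576; B=V−Δ·S=-215.8113
Node (2,2) S=101.4816: V=(p*·125.8372+(1−p*)·92.3483)/1.18=101.4816; Δ=(125.8372−92.3483)/(125.8372−92.3483)=1.0000; B=V−Δ·S=0.0000
Node (1,0) S=60.0600: V=(p*·64.0319+(1−p*)·0.0000)/1.18=44.3981; Δ=(64.0319−0.0000)/(74.4744−54.6546)=3.2307; B=V−Δ·S=-149.6380
Node (1,1) S=81.8400: V=(p*·101.4816+(1−p*)·64.0319)/1.18=80.2310; Δ=(101.4816−64.0319)/(101.4816−74.4744)=1.3867; B=V−Δ·S=-33.2529
Node (0,0) S=66.0000: V=(p*·80.2310+(1−p*)·44.3981)/1.18=62.4711; Δ=(80.2310−44.3981)/(81.8400−60.0600)=1.6452; B=V−Δ·S=-46.1134
Root portfolio cost Δ·66+B reproduces V0=62.4711.

(0,0): Delta=1.6452 Bond=-46.1134
(1,0): Delta=3.2307 Bond=-149.6380
(1,1): Delta=1.3867 Bond=-33.2529
(2,0): Delta=0.0000 Bond=0.0000
(2,1): Delta=3.7576 Bond=-215.8113
(2,2): Delta=1.0000 Bond=0.0000
V0=62.4711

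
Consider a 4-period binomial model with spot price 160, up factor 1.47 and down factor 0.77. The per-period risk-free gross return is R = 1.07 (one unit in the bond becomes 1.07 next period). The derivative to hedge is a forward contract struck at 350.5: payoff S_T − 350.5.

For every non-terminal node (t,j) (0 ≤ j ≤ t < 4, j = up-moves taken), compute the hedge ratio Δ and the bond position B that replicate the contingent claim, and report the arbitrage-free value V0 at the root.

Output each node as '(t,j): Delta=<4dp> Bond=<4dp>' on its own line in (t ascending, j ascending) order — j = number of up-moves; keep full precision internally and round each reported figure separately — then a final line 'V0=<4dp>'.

(0,0): Delta=1.0000 Bond=-267.3948
(1,0): Delta=1.0000 Bond=-286.1124
(1,1): Delta=1.0000 Bond=-286.1124
(2,0): Delta=1.0000 Bond=-306.1403
(2,1): Delta=1.0000 Bond=-306.1403
(2,2): Delta=1.0000 Bond=-306.1403
(3,0): Delta=1.0000 Bond=-327.5701
(3,1): Delta=1.0000 Bond=-327.5701
(3,2): Delta=1.0000 Bond=-327.5701
(3,3): Delta=1.0000 Bond=-327.5701
V0=-107.3948

Under the risk-neutral measure, an up-move has probability p* = (R−d)/(u−d) = 0.4286 and values discount at R = 1.07.
At expiry t=4: V(4,0)=-294.2551, V(4,1)=-243.1234, V(4,2)=-145.5084, V(4,3)=40.8476, V(4,4)=396.6182
Node (3,0) S=73.0453: V=(p*·-243.1234+(1−p*)·-294.2551)/1.07=-254.5248; Δ=(-243.1234−-294.2551)/(107.3766−56.2449)=1.0000; B=V−Δ·S=-327.5701
Node (3,1) S=139.4501: V=(p*·-145.5084+(1−p*)·-243.1234)/1.07=-188.1200; Δ=(-145.5084−-243.1234)/(204.9916−107.3766)=1.0000; B=V−Δ·S=-327.5701
Node (3,2) S=266.2229: V=(p*·40.8476+(1−p*)·-145.5084)/1.07=-61.3472; Δ=(40.8476−-145.5084)/(391.3476−204.9916)=1.0000; B=V−Δ·S=-327.5701
Node (3,3) S=508.2437: V=(p*·396.6182+(1−p*)·40.8476)/1.07=180.6736; Δ=(396.6182−40.8476)/(747.1182−391.3476)=1.0000; B=V−Δ·S=-327.5701
Node (2,0) S=94.8640: V=(p*·-188.1200+(1−p*)·-254.5248)/1.07=-211.2763; Δ=(-188.1200−-254.5248)/(139.4501−73.0453)=1.0000; B=V−Δ·S=-306.1403
Node (2,1) S=181.1040: V=(p*·-61.3472+(1−p*)·-188.1200)/1.07=-125.0363; Δ=(-61.3472−-188.1200)/(266.2229−139.4501)=1.0000; B=V−Δ·S=-306.1403
Node (2,2) S=345.7440: V=(p*·180.6736+(1−p*)·-61.3472)/1.07=39.6037; Δ=(180.6736−-61.3472)/(508.2437−266.2229)=1.0000; B=V−Δ·S=-306.1403
Node (1,0) S=123.2000: V=(p*·-125.0363+(1−p*)·-211.2763)/1.07=-162.9124; Δ=(-125.0363−-211.2763)/(181.1040−94.8640)=1.0000; B=V−Δ·S=-286.1124
Node (1,1) S=235.2000: V=(p*·39.6037+(1−p*)·-125.0363)/1.07=-50.9124; Δ=(39.6037−-125.0363)/(345.7440−181.1040)=1.0000; B=V−Δ·S=-286.1124
Node (0,0) S=160.0000: V=(p*·-50.9124+(1−p*)·-162.9124)/1.07=-107.3948; Δ=(-50.9124−-162.9124)/(235.2000−123.2000)=1.0000; B=V−Δ·S=-267.3948
The time-0 hedge costs -107.3948, which is the no-arbitrage price.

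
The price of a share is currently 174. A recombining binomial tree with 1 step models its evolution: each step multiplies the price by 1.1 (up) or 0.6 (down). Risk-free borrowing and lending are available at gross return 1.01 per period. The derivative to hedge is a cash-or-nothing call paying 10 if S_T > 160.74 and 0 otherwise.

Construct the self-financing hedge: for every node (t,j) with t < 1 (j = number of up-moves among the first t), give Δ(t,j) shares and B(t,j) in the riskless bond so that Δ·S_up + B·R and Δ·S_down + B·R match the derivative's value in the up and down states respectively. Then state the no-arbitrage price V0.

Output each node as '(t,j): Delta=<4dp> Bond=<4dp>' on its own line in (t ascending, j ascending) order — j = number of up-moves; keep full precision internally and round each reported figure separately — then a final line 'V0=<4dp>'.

(0,0): Delta=0.1149 Bond=-11.8812
V0=8.1188

Under the risk-neutral measure, an up-move has probability p* = (R−d)/(u−d) = 0.8200 and values discount at R = 1.01.
Terminal values V(1,·): V(1,0)=0.0000, V(1,1)=10.0000
Node (0,0) S=174.0000: V=(p*·10.0000+(1−p*)·0.0000)/1.01=8.1188; Δ=(10.0000−0.0000)/(191.4000−104.4000)=0.1149; B=V−Δ·S=-11.8812
Root portfolio cost Δ·174+B reproduces V0=8.1188.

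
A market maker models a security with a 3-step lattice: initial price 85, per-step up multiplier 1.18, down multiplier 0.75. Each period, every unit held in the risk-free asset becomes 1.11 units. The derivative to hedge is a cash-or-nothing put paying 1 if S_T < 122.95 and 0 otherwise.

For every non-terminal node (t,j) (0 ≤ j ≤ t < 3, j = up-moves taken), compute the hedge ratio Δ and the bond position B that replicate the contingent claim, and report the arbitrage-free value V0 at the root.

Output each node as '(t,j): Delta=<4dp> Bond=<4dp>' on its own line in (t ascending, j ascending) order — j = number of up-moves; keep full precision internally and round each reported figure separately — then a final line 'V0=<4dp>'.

(0,0): Delta=-0.0156 Bond=1.6251
(1,0): Delta=0.0000 Bond=0.8116
(1,1): Delta=-0.0175 Bond=1.9968
(2,0): Delta=0.0000 Bond=0.9009
(2,1): Delta=0.0000 Bond=0.9009
(2,2): Delta=-0.0196 Bond=2.4722
V0=0.3021

Since d<R<u, set p* = (R−d)/(u−d) = 0.8372; price each node as the discounted p*-expectation of its children.
Terminal payoffs: V(3,0)=1.0000, V(3,1)=1.0000, V(3,2)=1.0000, V(3,3)=0.0000
  t=2,j=0: stock 47.8125 → up 56.4187 (V=1.0000), down 35.8594 (V=1.0000). Price 0.9009; hedge Δ=0.0000, bond B=0.9009.
  t=2,j=1: stock 75.2250 → up 88.7655 (V=1.0000), down 56.4187 (V=1.0000). Price 0.9009; hedge Δ=0.0000, bond B=0.9009.
  t=2,j=2: stock 118.3540 → up 139.6577 (V=0.0000), down 88.7655 (V=1.0000). Price 0.1467; hedge Δ=-0.0196, bond B=2.4722.
  t=1,j=0: stock 63.7500 → up 75.2250 (V=0.9009), down 47.8125 (V=0.9009). Price 0.8116; hedge Δ=0.0000, bond B=0.8116.
  t=1,j=1: stock 100.3000 → up 118.3540 (V=0.1467), down 75.2250 (V=0.9009). Price 0.2427; hedge Δ=-0.0175, bond B=1.9968.
  t=0,j=0: stock 85.0000 → up 100.3000 (V=0.2427), down 63.7500 (V=0.8116). Price 0.3021; hedge Δ=-0.0156, bond B=1.6251.
Each (Δ,B) replicates both successor values, so the strategy is self-financing and V0 is arbitrage-free.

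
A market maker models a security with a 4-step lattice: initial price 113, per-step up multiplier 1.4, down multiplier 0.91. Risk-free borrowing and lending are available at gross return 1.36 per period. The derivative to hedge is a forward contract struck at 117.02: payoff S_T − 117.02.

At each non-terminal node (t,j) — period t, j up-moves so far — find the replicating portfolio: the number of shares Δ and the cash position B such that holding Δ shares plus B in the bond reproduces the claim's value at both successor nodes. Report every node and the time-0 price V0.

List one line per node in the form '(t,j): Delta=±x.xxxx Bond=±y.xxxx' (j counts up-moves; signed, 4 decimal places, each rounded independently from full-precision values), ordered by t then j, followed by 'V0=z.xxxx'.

Since d<R<u, set p* = (R−d)/(u−d) = 0.9184; price each node as the discounted p*-expectation of its children.
At expiry t=4: V(4,0)=-39.5303, V(4,1)=2.1949, V(4,2)=66.3876, V(4,3)=165.1455, V(4,4)=317.0808
(3,0): S=85.1535. Δ = (V_up−V_dn)/(S_up−S_dn) = (2.1949−-39.5303)/(119.2149−77.4897) = 1.0000. V = [p*·2.1949 + (1−p*)·-39.5303]/1.36 = -0.8906. B = V − Δ·S = -86.0441.
(3,1): S=131.0054. Δ = (V_up−V_dn)/(S_up−S_dn) = (66.3876−2.1949)/(183.4076−119.2149) = 1.0000. V = [p*·66.3876 + (1−p*)·2.1949]/1.36 = 44.9613. B = V − Δ·S = -86.0441.
(3,2): S=201.5468. Δ = (V_up−V_dn)/(S_up−S_dn) = (165.1455−66.3876)/(282.1655−183.4076) = 1.0000. V = [p*·165.1455 + (1−p*)·66.3876]/1.36 = 115.5027. B = V − Δ·S = -86.0441.
(3,3): S=310.0720. Δ = (V_up−V_dn)/(S_up−S_dn) = (317.0808−165.1455)/(434.1008−282.1655) = 1.0000. V = [p*·317.0808 + (1−p*)·165.1455]/1.36 = 224.0279. B = V − Δ·S = -86.0441.
(2,0): S=93.5753. Δ = (V_up−V_dn)/(S_up−S_dn) = (44.9613−-0.8906)/(131.0054−85.1535) = 1.0000. V = [p*·44.9613 + (1−p*)·-0.8906]/1.36 = 30.3076. B = V − Δ·S = -63.2677.
(2,1): S=143.9620. Δ = (V_up−V_dn)/(S_up−S_dn) = (115.5027−44.9613)/(201.5468−131.0054) = 1.0000. V = [p*·115.5027 + (1−p*)·44.9613]/1.36 = 80.6943. B = V − Δ·S = -63.2677.
(2,2): S=221.4800. Δ = (V_up−V_dn)/(S_up−S_dn) = (224.0279−115.5027)/(310.0720−201.5468) = 1.0000. V = [p*·224.0279 + (1−p*)·115.5027]/1.36 = 158.2123. B = V − Δ·S = -63.2677.
(1,0): S=102.8300. Δ = (V_up−V_dn)/(S_up−S_dn) = (80.6943−30.3076)/(143.9620−93.5753) = 1.0000. V = [p*·80.6943 + (1−p*)·30.3076]/1.36 = 56.3096. B = V − Δ·S = -46.5204.
(1,1): S=158.2000. Δ = (V_up−V_dn)/(S_up−S_dn) = (158.2123−80.6943)/(221.4800−143.9620) = 1.0000. V = [p*·158.2123 + (1−p*)·80.6943]/1.36 = 111.6796. B = V − Δ·S = -46.5204.
(0,0): S=113.0000. Δ = (V_up−V_dn)/(S_up−S_dn) = (111.6796−56.3096)/(158.2000−102.8300) = 1.0000. V = [p*·111.6796 + (1−p*)·56.3096]/1.36 = 78.7938. B = V − Δ·S = -34.2062.
Check: Δ(0,0)·S0 + B(0,0) = 78.7938 = V0.

(0,0): Delta=1.0000 Bond=-34.2062
(1,0): Delta=1.0000 Bond=-46.5204
(1,1): Delta=1.0000 Bond=-46.5204
(2,0): Delta=1.0000 Bond=-63.2677
(2,1): Delta=1.0000 Bond=-63.2677
(2,2): Delta=1.0000 Bond=-63.2677
(3,0): Delta=1.0000 Bond=-86.0441
(3,1): Delta=1.0000 Bond=-86.0441
(3,2): Delta=1.0000 Bond=-86.0441
(3,3): Delta=1.0000 Bond=-86.0441
V0=78.7938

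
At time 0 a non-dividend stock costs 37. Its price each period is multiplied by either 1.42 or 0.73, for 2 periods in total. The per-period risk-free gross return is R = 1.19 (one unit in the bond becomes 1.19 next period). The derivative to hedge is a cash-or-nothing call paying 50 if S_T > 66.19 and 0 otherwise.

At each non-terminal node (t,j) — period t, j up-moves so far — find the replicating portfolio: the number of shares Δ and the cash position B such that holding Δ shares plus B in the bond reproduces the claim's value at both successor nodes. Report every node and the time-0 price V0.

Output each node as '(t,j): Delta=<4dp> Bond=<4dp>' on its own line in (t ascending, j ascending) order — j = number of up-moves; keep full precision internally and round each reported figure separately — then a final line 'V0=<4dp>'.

(0,0): Delta=1.0972 Bond=-24.9034
(1,0): Delta=0.0000 Bond=0.0000
(1,1): Delta=1.3792 Bond=-44.4526
V0=15.6926

Risk-neutral probability p* = (R−d)/(u−d) = (1.19−0.73)/(1.42−0.73) = 0.6667.
Terminal payoffs: V(2,0)=0.0000, V(2,1)=0.0000, V(2,2)=50.0000
Node (1,0) S=27.0100: V=(p*·0.0000+(1−p*)·0.0000)/1.19=0.0000; Δ=(0.0000−0.0000)/(38.3542−19.7173)=0.0000; B=V−Δ·S=0.0000
Node (1,1) S=52.5400: V=(p*·50.0000+(1−p*)·0.0000)/1.19=28.0112; Δ=(50.0000−0.0000)/(74.6068−38.3542)=1.3792; B=V−Δ·S=-44.4526
Node (0,0) S=37.0000: V=(p*·28.0112+(1−p*)·0.0000)/1.19=15.6926; Δ=(28.0112−0.0000)/(52.5400−27.0100)=1.0972; B=V−Δ·S=-24.9034
Root portfolio cost Δ·37+B reproduces V0=15.6926.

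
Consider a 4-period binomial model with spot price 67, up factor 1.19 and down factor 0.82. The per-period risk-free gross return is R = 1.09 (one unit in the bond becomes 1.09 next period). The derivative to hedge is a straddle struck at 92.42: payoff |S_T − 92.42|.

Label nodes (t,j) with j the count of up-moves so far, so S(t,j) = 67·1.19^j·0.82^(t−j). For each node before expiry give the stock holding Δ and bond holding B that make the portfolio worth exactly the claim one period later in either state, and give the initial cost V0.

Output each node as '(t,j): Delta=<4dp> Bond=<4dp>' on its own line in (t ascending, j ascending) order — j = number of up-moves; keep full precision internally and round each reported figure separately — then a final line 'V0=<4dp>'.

The replicating-portfolio and risk-neutral prices coincide; use p* = (1.09−0.82)/(1.19−0.82) = 0.7297 for the latter.
At expiry t=4: V(4,0)=62.1278, V(4,1)=48.4594, V(4,2)=28.6236, V(4,3)=0.1626, V(4,4)=41.9377
(3,0): S=36.9417. Δ = (V_up−V_dn)/(S_up−S_dn) = (48.4594−62.1278)/(43.9606−30.2922) = -1.0000. V = [p*·48.4594 + (1−p*)·62.1278]/1.09 = 47.8473. B = V − Δ·S = 84.7890.
(3,1): S=53.6105. Δ = (V_up−V_dn)/(S_up−S_dn) = (28.6236−48.4594)/(63.7964−43.9606) = -1.0000. V = [p*·28.6236 + (1−p*)·48.4594]/1.09 = 31.1785. B = V − Δ·S = 84.7890.
(3,2): S=77.8005. Δ = (V_up−V_dn)/(S_up−S_dn) = (0.1626−28.6236)/(92.5826−63.7964) = -0.9887. V = [p*·0.1626 + (1−p*)·28.6236]/1.09 = 7.2062. B = V − Δ·S = 84.1276.
(3,3): S=112.9057. Δ = (V_up−V_dn)/(S_up−S_dn) = (41.9377−0.1626)/(134.3577−92.5826) = 1.0000. V = [p*·41.9377 + (1−p*)·0.1626]/1.09 = 28.1167. B = V − Δ·S = -84.7890.
(2,0): S=45.0508. Δ = (V_up−V_dn)/(S_up−S_dn) = (31.1785−47.8473)/(53.6105−36.9417) = -1.0000. V = [p*·31.1785 + (1−p*)·47.8473]/1.09 = 32.7373. B = V − Δ·S = 77.7881.
(2,1): S=65.3786. Δ = (V_up−V_dn)/(S_up−S_dn) = (7.2062−31.1785)/(77.8005−53.6105) = -0.9910. V = [p*·7.2062 + (1−p*)·31.1785]/1.09 = 12.5553. B = V − Δ·S = 77.3453.
(2,2): S=94.8787. Δ = (V_up−V_dn)/(S_up−S_dn) = (28.1167−7.2062)/(112.9057−77.8005) = 0.5957. V = [p*·28.1167 + (1−p*)·7.2062]/1.09 = 20.6103. B = V − Δ·S = -35.9044.
(1,0): S=54.9400. Δ = (V_up−V_dn)/(S_up−S_dn) = (12.5553−32.7373)/(65.3786−45.0508) = -0.9928. V = [p*·12.5553 + (1−p*)·32.7373]/1.09 = 16.5228. B = V − Δ·S = 71.0688.
(1,1): S=79.7300. Δ = (V_up−V_dn)/(S_up−S_dn) = (20.6103−12.5553)/(94.8787−65.3786) = 0.2731. V = [p*·20.6103 + (1−p*)·12.5553]/1.09 = 16.9112. B = V − Δ·S = -4.8591.
(0,0): S=67.0000. Δ = (V_up−V_dn)/(S_up−S_dn) = (16.9112−16.5228)/(79.7300−54.9400) = 0.0157. V = [p*·16.9112 + (1−p*)·16.5228]/1.09 = 15.4186. B = V − Δ·S = 14.3688.
Each (Δ,B) replicates both successor values, so the strategy is self-financing and V0 is arbitrage-free.

(0,0): Delta=0.0157 Bond=14.3688
(1,0): Delta=-0.9928 Bond=71.0688
(1,1): Delta=0.2731 Bond=-4.8591
(2,0): Delta=-1.0000 Bond=77.7881
(2,1): Delta=-0.9910 Bond=77.3453
(2,2): Delta=0.5957 Bond=-35.9044
(3,0): Delta=-1.0000 Bond=84.7890
(3,1): Delta=-1.0000 Bond=84.7890
(3,2): Delta=-0.9887 Bond=84.1276
(3,3): Delta=1.0000 Bond=-84.7890
V0=15.4186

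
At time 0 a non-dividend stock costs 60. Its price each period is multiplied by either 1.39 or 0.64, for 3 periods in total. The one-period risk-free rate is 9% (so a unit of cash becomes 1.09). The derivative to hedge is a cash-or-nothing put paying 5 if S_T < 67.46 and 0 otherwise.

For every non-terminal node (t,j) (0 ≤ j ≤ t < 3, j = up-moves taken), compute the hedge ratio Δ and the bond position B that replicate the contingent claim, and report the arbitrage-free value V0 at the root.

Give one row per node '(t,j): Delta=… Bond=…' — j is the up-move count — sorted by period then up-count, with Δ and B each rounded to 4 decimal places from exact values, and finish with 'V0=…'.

(0,0): Delta=-0.0449 Bond=4.0524
(1,0): Delta=-0.0956 Bond=6.3631
(1,1): Delta=-0.0293 Bond=3.1198
(2,0): Delta=0.0000 Bond=4.5872
(2,1): Delta=-0.1249 Bond=8.5015
(2,2): Delta=0.0000 Bond=0.0000
V0=1.3590

Risk-neutral probability p* = (R−d)/(u−d) = (1.09−0.64)/(1.39−0.64) = 0.6000.
Payoff layer (t=3): V(3,0)=5.0000, V(3,1)=5.0000, V(3,2)=0.0000, V(3,3)=0.0000
(2,0): S=24.5760. Δ = (V_up−V_dn)/(S_up−S_dn) = (5.0000−5.0000)/(34.1606−15.7286) = 0.0000. V = [p*·5.0000 + (1−p*)·5.0000]/1.09 = 4.5872. B = V − Δ·S = 4.5872.
(2,1): S=53.3760. Δ = (V_up−V_dn)/(S_up−S_dn) = (0.0000−5.0000)/(74.1926−34.1606) = -0.1249. V = [p*·0.0000 + (1−p*)·5.0000]/1.09 = 1.8349. B = V − Δ·S = 8.5015.
(2,2): S=115.9260. Δ = (V_up−V_dn)/(S_up−S_dn) = (0.0000−0.0000)/(161.1371−74.1926) = 0.0000. V = [p*·0.0000 + (1−p*)·0.0000]/1.09 = 0.0000. B = V − Δ·S = 0.0000.
(1,0): S=38.4000. Δ = (V_up−V_dn)/(S_up−S_dn) = (1.8349−4.5872)/(53.3760−24.5760) = -0.0956. V = [p*·1.8349 + (1−p*)·4.5872]/1.09 = 2.6934. B = V − Δ·S = 6.3631.
(1,1): S=83.4000. Δ = (V_up−V_dn)/(S_up−S_dn) = (0.0000−1.8349)/(115.9260−53.3760) = -0.0293. V = [p*·0.0000 + (1−p*)·1.8349]/1.09 = 0.6733. B = V − Δ·S = 3.1198.
(0,0): S=60.0000. Δ = (V_up−V_dn)/(S_up−S_dn) = (0.6733−2.6934)/(83.4000−38.4000) = -0.0449. V = [p*·0.6733 + (1−p*)·2.6934]/1.09 = 1.3590. B = V − Δ·S = 4.0524.
Self-financing check: at every node Δ·S+B equals the discounted successor values.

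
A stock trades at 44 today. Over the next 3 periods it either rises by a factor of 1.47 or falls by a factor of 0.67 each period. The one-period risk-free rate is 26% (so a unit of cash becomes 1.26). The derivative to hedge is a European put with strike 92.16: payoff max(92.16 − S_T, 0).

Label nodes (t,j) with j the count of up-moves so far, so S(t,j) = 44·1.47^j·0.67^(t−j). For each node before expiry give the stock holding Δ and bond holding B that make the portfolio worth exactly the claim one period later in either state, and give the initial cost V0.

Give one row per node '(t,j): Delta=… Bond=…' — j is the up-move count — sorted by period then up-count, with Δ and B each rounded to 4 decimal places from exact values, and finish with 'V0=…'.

No-arbitrage ⇒ martingale measure with p* = (R−d)/(u−d) = 0.7375.
Terminal values V(3,·): V(3,0)=78.9264, V(3,1)=63.1251, V(3,2)=28.4567, V(3,3)=0.0000
(2,0): S=19.7516. Δ = (V_up−V_dn)/(S_up−S_dn) = (63.1251−78.9264)/(29.0349−13.2336) = -1.0000. V = [p*·63.1251 + (1−p*)·78.9264]/1.26 = 53.3913. B = V − Δ·S = 73.1429.
(2,1): S=43.3356. Δ = (V_up−V_dn)/(S_up−S_dn) = (28.4567−63.1251)/(63.7033−29.0349) = -1.0000. V = [p*·28.4567 + (1−p*)·63.1251]/1.26 = 29.8073. B = V − Δ·S = 73.1429.
(2,2): S=95.0796. Δ = (V_up−V_dn)/(S_up−S_dn) = (0.0000−28.4567)/(139.7670−63.7033) = -0.3741. V = [p*·0.0000 + (1−p*)·28.4567]/1.26 = 5.9285. B = V − Δ·S = 41.4993.
(1,0): S=29.4800. Δ = (V_up−V_dn)/(S_up−S_dn) = (29.8073−53.3913)/(43.3356−19.7516) = -1.0000. V = [p*·29.8073 + (1−p*)·53.3913]/1.26 = 28.5699. B = V − Δ·S = 58.0499.
(1,1): S=64.6800. Δ = (V_up−V_dn)/(S_up−S_dn) = (5.9285−29.8073)/(95.0796−43.3356) = -0.4615. V = [p*·5.9285 + (1−p*)·29.8073]/1.26 = 9.6799. B = V − Δ·S = 39.5284.
(0,0): S=44.0000. Δ = (V_up−V_dn)/(S_up−S_dn) = (9.6799−28.5699)/(64.6800−29.4800) = -0.5366. V = [p*·9.6799 + (1−p*)·28.5699]/1.26 = 11.6179. B = V − Δ·S = 35.2304.
The time-0 hedge costs 11.6179, which is the no-arbitrage price.

(0,0): Delta=-0.5366 Bond=35.2304
(1,0): Delta=-1.0000 Bond=58.0499
(1,1): Delta=-0.4615 Bond=39.5284
(2,0): Delta=-1.0000 Bond=73.1429
(2,1): Delta=-1.0000 Bond=73.1429
(2,2): Delta=-0.3741 Bond=41.4993
V0=11.6179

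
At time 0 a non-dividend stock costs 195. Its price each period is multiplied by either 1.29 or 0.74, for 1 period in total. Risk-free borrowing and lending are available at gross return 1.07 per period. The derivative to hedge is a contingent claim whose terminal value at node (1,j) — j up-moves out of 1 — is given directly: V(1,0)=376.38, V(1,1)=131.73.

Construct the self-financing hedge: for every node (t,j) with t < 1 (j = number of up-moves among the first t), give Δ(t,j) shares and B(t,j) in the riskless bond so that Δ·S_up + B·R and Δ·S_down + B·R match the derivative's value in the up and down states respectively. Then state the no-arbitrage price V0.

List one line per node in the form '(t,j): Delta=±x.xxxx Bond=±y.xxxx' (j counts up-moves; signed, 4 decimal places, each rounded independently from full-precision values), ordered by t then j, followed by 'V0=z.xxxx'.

(0,0): Delta=-2.2811 Bond=659.3883
V0=214.5701

Under the risk-neutral measure, an up-move has probability p* = (R−d)/(u−d) = 0.6000 and values discount at R = 1.07.
Payoff layer (t=1): V(1,0)=376.3800, V(1,1)=131.7300
  t=0,j=0: stock 195.0000 → up 251.5500 (V=131.7300), down 144.3000 (V=376.3800). Price 214.5701; hedge Δ=-2.2811, bond B=659.3883.
The time-0 hedge costs 214.5701, which is the no-arbitrage price.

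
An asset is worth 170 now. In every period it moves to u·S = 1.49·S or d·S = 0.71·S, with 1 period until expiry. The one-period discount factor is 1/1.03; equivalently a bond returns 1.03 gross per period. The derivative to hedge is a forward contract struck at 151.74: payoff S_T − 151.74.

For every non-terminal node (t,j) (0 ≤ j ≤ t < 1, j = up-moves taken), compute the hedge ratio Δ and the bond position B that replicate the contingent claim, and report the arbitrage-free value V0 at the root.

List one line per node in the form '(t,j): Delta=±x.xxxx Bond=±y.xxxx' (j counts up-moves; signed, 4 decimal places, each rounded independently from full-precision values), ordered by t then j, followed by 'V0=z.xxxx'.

Under the risk-neutral measure, an up-move has probability p* = (R−d)/(u−d) = 0.4103 and values discount at R = 1.03.
At expiry t=1: V(1,0)=-31.0400, V(1,1)=101.5600
(0,0): S=170.0000. Δ = (V_up−V_dn)/(S_up−S_dn) = (101.5600−-31.0400)/(253.3000−120.7000) = 1.0000. V = [p*·101.5600 + (1−p*)·-31.0400]/1.03 = 22.6796. B = V − Δ·S = -147.3204.
Self-financing check: at every node Δ·S+B equals the discounted successor values.

(0,0): Delta=1.0000 Bond=-147.3204
V0=22.6796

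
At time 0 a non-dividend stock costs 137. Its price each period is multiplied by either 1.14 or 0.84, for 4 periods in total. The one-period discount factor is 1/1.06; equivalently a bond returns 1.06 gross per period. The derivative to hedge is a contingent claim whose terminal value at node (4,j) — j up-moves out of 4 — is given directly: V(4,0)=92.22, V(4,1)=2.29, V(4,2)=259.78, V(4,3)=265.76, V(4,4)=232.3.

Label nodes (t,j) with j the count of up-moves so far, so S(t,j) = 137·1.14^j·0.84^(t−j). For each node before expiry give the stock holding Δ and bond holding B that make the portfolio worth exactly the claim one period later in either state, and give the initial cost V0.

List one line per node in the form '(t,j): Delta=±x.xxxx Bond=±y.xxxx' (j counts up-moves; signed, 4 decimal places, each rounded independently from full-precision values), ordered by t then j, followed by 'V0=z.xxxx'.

(0,0): Delta=0.5711 Bond=111.2139
(1,0): Delta=2.5142 Bond=-105.7259
(1,1): Delta=0.0504 Bond=199.2005
(2,0): Delta=5.3625 Bond=-387.4099
(2,1): Delta=1.7510 Bond=-11.9457
(2,2): Delta=-0.4052 Bond=292.2791
(3,0): Delta=-3.6917 Bond=324.5509
(3,1): Delta=7.7885 Bond=-678.0019
(3,2): Delta=0.1333 Bond=229.2792
(3,3): Delta=-0.5495 Bond=339.1019
V0=189.4514

Since d<R<u, set p* = (R−d)/(u−d) = 0.7333; price each node as the discounted p*-expectation of its children.
At expiry t=4: V(4,0)=92.2200, V(4,1)=2.2900, V(4,2)=259.7800, V(4,3)=265.7600, V(4,4)=232.3000
  t=3,j=0: stock 81.2004 → up 92.5685 (V=2.2900), down 68.2084 (V=92.2200). Price 24.7843; hedge Δ=-3.6917, bond B=324.5509.
  t=3,j=1: stock 110.2006 → up 125.6287 (V=259.7800), down 92.5685 (V=2.2900). Price 180.2981; hedge Δ=7.7885, bond B=-678.0019.
  t=3,j=2: stock 149.5580 → up 170.4961 (V=265.7600), down 125.6287 (V=259.7800). Price 249.2126; hedge Δ=0.1333, bond B=229.2792.
  t=3,j=3: stock 202.9715 → up 231.3875 (V=232.3000), down 170.4961 (V=265.7600). Price 227.5686; hedge Δ=-0.5495, bond B=339.1019.
  t=2,j=0: stock 96.6672 → up 110.2006 (V=180.2981), down 81.2004 (V=24.7843). Price 130.9696; hedge Δ=5.3625, bond B=-387.4099.
  t=2,j=1: stock 131.1912 → up 149.5580 (V=249.2126), down 110.2006 (V=180.2981). Price 217.7692; hedge Δ=1.7510, bond B=-11.9457.
  t=2,j=2: stock 178.0452 → up 202.9715 (V=227.5686), down 149.5580 (V=249.2126). Price 220.1324; hedge Δ=-0.4052, bond B=292.2791.
  t=1,j=0: stock 115.0800 → up 131.1912 (V=217.7692), down 96.6672 (V=130.9696). Price 183.6063; hedge Δ=2.5142, bond B=-105.7259.
  t=1,j=1: stock 156.1800 → up 178.0452 (V=220.1324), down 131.1912 (V=217.7692). Price 207.0775; hedge Δ=0.0504, bond B=199.2005.
  t=0,j=0: stock 137.0000 → up 156.1800 (V=207.0775), down 115.0800 (V=183.6063). Price 189.4514; hedge Δ=0.5711, bond B=111.2139.
Root portfolio cost Δ·137+B reproduces V0=189.4514.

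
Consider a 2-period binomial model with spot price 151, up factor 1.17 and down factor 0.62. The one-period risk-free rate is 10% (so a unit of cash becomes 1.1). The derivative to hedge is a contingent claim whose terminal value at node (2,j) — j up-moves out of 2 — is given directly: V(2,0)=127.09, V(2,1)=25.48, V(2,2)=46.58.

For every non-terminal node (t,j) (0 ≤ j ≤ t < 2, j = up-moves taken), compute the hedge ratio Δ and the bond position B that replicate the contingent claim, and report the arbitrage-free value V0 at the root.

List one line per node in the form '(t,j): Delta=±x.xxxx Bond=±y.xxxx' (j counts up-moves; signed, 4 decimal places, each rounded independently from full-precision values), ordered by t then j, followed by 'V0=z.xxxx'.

(0,0): Delta=0.0600 Bond=26.6381
(1,0): Delta=-1.9734 Bond=219.6656
(1,1): Delta=0.2171 Bond=1.5405
V0=35.6998

No-arbitrage ⇒ martingale measure with p* = (R−d)/(u−d) = 0.8727.
Terminal values V(2,·): V(2,0)=127.0900, V(2,1)=25.4800, V(2,2)=46.5800
(1,0): S=93.6200. Δ = (V_up−V_dn)/(S_up−S_dn) = (25.4800−127.0900)/(109.5354−58.0444) = -1.9734. V = [p*·25.4800 + (1−p*)·127.0900]/1.1 = 34.9202. B = V − Δ·S = 219.6656.
(1,1): S=176.6700. Δ = (V_up−V_dn)/(S_up−S_dn) = (46.5800−25.4800)/(206.7039−109.5354) = 0.2171. V = [p*·46.5800 + (1−p*)·25.4800]/1.1 = 39.9041. B = V − Δ·S = 1.5405.
(0,0): S=151.0000. Δ = (V_up−V_dn)/(S_up−S_dn) = (39.9041−34.9202)/(176.6700−93.6200) = 0.0600. V = [p*·39.9041 + (1−p*)·34.9202]/1.1 = 35.6998. B = V − Δ·S = 26.6381.
Check: Δ(0,0)·S0 + B(0,0) = 35.6998 = V0.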